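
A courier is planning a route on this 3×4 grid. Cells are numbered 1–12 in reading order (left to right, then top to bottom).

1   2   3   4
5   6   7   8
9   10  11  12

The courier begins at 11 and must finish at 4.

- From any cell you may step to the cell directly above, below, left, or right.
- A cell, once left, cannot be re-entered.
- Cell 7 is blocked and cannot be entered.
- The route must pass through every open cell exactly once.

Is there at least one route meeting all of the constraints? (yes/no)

Colour the cells like a checkerboard: each orthogonal step flips colour, so a Hamiltonian route alternates colours. Here there are 6 cells of one colour and 5 of the other, with start on the opposite colour to the goal — the counts and endpoints can't be arranged into an alternating sequence of length 11, so no Hamiltonian route exists.

no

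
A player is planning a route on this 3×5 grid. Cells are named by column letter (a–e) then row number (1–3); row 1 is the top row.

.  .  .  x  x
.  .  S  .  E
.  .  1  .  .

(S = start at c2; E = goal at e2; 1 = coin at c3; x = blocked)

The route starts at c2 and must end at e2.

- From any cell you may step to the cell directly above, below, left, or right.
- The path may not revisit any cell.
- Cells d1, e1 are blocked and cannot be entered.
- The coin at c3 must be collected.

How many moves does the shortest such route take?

4

Any route passes through c3 somewhere between c2 and e2. Summing Manhattan distances along the two legs (c2 → c3 → e2) gives a lower bound of 1 + 3 = 4 moves.
A route of 4 moves achieves this: c2 → c3 → d3 → d2 → e2.
Since 4 matches the lower bound, it is optimal.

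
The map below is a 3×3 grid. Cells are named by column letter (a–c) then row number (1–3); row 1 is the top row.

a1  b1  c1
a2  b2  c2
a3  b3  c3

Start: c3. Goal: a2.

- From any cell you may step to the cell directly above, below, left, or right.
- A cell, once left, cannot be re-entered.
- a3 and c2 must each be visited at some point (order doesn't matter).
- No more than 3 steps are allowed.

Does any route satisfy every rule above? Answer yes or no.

Even ignoring the no-revisit rule, getting from c3 to a2, taking the cheapest ordering c3 → c2 → a3 → a2 needs at least 1 + 3 + 1 = 5 moves (Manhattan distance per leg), which exceeds the 3-move limit.

no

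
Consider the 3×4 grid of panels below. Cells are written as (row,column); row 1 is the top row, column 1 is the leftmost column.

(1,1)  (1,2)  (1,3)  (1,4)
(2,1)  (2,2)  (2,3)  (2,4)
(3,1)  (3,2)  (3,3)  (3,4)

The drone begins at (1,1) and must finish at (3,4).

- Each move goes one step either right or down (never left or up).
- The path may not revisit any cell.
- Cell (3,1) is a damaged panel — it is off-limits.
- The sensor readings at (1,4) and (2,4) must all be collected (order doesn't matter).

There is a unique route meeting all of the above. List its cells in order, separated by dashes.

Moves only go right or down, so the column and row indices never decrease.
Route from (1,1): right 3 to (1,4), down 2 to (3,4) — 5 moves in all.
Check: all required cells visited.

(1,1) - (1,2) - (1,3) - (1,4) - (2,4) - (3,4)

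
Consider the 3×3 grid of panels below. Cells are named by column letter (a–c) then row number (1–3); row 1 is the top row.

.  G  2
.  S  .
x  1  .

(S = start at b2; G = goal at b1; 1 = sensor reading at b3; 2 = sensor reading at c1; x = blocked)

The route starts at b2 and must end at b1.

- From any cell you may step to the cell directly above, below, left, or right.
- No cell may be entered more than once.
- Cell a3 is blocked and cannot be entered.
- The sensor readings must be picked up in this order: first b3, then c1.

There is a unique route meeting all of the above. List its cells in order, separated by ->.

b2 -> b3 -> c3 -> c2 -> c1 -> b1

The waypoints must appear in the order b3, c1, with no cell reused.
Route from b2: down to b3, right to c3, 2× up (reaching c1), left to b1 — 5 moves in all.
Check: order respected (1 at step 1, 2 at step 4).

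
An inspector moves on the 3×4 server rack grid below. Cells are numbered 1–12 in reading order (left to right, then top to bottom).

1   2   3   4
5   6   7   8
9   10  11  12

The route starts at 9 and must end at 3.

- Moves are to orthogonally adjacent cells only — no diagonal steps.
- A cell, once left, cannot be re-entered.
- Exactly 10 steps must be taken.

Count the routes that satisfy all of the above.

Need simple routes of exactly 10 moves from 9 to 3 (Manhattan distance 4, so 3 moves are spent on a detour and 3 undoing it).
Enumerating: 9 5 1 2 6 10 11 7 8 4 3 | 9 5 1 2 6 10 11 12 8 4 3 | 9 5 1 2 6 10 11 12 8 7 3 | 9 5 1 2 6 7 11 12 8 4 3 | 9 10 11 12 8 7 6 5 1 2 3.
That gives 5 routes.

5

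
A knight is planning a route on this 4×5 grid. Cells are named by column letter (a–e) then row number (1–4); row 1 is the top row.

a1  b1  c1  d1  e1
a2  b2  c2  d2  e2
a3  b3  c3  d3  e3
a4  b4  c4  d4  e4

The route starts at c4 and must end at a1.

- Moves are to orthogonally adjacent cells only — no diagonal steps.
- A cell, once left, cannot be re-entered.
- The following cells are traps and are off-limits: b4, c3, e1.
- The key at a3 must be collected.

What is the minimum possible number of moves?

9

Any route passes through a3 somewhere between c4 and a1. Summing Manhattan distances along the two legs (c4 → a3 → a1) gives a lower bound of 3 + 2 = 5 moves.
That bound ignores the blocked cells. Measuring each leg by the fewest moves that actually steer around them (c4→a3: 7; a3→a1: 2) raises the lower bound to 9.
A route of 9 moves exists: c4 → d4 → d3 → d2 → c2 → b2 → b3 → a3 → a2 → a1.
Since 9 matches that lower bound, it is optimal.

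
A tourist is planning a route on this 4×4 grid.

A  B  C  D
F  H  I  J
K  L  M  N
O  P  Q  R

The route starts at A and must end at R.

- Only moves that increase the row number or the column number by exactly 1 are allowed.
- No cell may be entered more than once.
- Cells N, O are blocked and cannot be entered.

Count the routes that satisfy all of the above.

9

A right/down-only route from A to R makes exactly 3 down-moves and 3 right-moves in some order.
With no other constraints that would be C(6,3) = 20 routes.
Subtract routes through each blocked cell (inclusion–exclusion for overlaps): − through N: 10 − through O: 1 → 9.
That gives 9 routes.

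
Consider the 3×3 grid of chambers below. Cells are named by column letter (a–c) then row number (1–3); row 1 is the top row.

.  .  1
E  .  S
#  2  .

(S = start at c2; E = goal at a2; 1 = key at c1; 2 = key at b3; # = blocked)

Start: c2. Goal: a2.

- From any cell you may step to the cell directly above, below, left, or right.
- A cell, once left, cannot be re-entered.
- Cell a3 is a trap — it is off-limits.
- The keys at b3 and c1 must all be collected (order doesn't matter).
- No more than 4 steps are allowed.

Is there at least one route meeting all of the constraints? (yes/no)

Even ignoring the no-revisit rule, getting from c2 to a2, taking the cheapest ordering c2 → c1 → b3 → a2 needs at least 1 + 3 + 2 = 6 moves (Manhattan distance per leg), which exceeds the 4-move limit.

no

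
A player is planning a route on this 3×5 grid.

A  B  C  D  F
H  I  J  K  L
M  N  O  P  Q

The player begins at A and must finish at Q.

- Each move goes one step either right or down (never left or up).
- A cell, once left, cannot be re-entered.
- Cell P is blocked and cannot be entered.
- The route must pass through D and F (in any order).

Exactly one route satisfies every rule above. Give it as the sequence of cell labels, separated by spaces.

A B C D F L Q

Moves only go right or down, so the column and row indices never decrease.
Route from A: right 4 to F, down 2 to Q — 6 moves in all.
Check: all required cells visited.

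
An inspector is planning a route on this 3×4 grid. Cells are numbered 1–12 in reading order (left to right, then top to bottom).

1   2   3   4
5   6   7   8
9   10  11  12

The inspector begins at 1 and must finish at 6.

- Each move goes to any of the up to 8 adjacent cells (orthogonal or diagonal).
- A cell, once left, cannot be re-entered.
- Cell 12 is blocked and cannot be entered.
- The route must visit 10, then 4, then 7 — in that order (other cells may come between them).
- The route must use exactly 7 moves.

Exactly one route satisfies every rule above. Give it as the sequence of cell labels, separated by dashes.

1 - 5 - 10 - 11 - 8 - 4 - 7 - 6

The waypoints must appear in the order 10, 4, 7, with no cell reused.
Route from 1: down to 5, down-right to 10, right to 11, up-right to 8, up to 4, down-left to 7, left to 6 — 7 moves in all.
Check: order respected (10 at step 2, 4 at step 5, 7 at step 6); 7 moves as required.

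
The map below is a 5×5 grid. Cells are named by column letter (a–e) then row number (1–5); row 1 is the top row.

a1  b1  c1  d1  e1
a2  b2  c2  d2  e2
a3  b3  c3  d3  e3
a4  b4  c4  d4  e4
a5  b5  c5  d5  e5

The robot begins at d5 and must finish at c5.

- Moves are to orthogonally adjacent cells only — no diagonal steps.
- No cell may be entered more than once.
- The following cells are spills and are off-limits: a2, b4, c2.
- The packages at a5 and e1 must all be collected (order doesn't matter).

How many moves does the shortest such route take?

Any route passes through a5 and e1 in some order between d5 and c5. Summing Manhattan distances along each leg and taking the cheapest ordering (d5 → e1 → a5 → c5) gives a lower bound of 5 + 8 + 2 = 15 moves.
A route of 15 moves achieves this: d5 → d4 → d3 → d2 → e2 → e1 → d1 → c1 → b1 → b2 → b3 → a3 → a4 → a5 → b5 → c5.
Since 15 matches the lower bound, it is optimal.

15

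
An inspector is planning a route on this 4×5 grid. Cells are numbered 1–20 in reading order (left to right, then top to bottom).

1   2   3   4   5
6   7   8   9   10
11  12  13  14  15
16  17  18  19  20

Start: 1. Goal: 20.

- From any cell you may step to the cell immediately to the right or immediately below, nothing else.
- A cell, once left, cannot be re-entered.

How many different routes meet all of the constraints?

35

A right/down-only route from 1 to 20 makes exactly 3 down-moves and 4 right-moves in some order.
With no other constraints that would be C(7,3) = 35 routes.
That gives 35 routes.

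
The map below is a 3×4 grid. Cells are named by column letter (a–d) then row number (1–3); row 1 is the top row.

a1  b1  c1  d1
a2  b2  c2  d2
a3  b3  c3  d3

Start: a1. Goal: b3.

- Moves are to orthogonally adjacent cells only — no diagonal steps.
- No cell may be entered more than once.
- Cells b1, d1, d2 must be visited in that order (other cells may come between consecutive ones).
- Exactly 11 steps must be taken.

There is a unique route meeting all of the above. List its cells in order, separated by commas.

The waypoints must appear in the order b1, d1, d2, with no cell reused.
Route from a1: right 3 to d1, down 2 to d3, left 1 to c3, up 1 to c2, left 2 to a2, down 1 to a3, right 1 to b3 — 11 moves in all.
Check: order respected (b1 at step 1, d1 at step 3, d2 at step 4); 11 moves as required.

a1, b1, c1, d1, d2, d3, c3, c2, b2, a2, a3, b3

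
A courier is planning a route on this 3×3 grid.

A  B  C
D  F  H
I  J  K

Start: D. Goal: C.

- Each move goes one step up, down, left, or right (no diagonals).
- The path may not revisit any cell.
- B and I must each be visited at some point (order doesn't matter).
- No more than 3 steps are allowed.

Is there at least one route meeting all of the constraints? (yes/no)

Even ignoring the no-revisit rule, getting from D to C, taking the cheapest ordering D → I → B → C needs at least 1 + 3 + 1 = 5 moves (Manhattan distance per leg), which exceeds the 3-move limit.

no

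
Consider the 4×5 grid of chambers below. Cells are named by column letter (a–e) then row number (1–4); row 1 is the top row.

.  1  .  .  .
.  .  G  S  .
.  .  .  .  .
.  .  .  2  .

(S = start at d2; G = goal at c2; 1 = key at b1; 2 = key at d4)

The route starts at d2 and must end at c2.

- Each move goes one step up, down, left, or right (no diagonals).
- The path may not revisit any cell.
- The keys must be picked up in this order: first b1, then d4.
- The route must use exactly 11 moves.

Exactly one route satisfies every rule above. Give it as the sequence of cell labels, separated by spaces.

d2 d1 c1 b1 b2 b3 b4 c4 d4 d3 c3 c2

The waypoints must appear in the order b1, d4, with no cell reused.
Route from d2: up to d1, 2× left (reaching b1), 3× down (reaching b4), 2× right (reaching d4), up to d3, left to c3, up to c2 — 11 moves in all.
Check: order respected (1 at step 3, 2 at step 8); 11 moves as required.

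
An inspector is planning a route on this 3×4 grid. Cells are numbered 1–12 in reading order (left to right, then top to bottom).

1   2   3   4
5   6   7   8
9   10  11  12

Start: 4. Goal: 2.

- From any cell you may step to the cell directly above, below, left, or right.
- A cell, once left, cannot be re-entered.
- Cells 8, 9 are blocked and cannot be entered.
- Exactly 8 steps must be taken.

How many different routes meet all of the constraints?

Need simple routes of exactly 8 moves from 4 to 2 (Manhattan distance 2, so 3 moves are spent on a detour and 3 undoing it).
Enumerating: 4 3 7 11 10 6 5 1 2.
That gives 1 route.

1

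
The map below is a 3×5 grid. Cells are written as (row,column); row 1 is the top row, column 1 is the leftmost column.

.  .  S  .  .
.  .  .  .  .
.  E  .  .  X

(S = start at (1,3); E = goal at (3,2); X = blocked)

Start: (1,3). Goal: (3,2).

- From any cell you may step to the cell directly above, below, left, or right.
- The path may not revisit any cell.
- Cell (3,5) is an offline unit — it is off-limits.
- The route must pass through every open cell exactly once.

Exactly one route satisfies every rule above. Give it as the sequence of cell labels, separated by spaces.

(1,3) (1,4) (1,5) (2,5) (2,4) (3,4) (3,3) (2,3) (2,2) (1,2) (1,1) (2,1) (3,1) (3,2)

Need to visit all 14 open cells exactly once, starting at (1,3) and ending at (3,2).
Route from (1,3): 2× right (reaching (1,5)), down to (2,5), left to (2,4), down to (3,4), left to (3,3), up to (2,3), left to (2,2), up to (1,2), left to (1,1), 2× down (reaching (3,1)), right to (3,2) — 13 moves in all.
Check: all 14 open cells covered.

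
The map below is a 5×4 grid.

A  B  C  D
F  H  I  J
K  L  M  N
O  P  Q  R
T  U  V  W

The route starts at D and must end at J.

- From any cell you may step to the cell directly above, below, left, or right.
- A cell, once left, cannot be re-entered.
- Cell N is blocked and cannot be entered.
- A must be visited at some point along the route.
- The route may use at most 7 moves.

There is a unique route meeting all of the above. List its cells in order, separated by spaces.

The budget equals the shortest possible length, so every move has to be on a shortest route through the required cells.
Route from D: left 3 to A, down 1 to F, right 3 to J — 7 moves in all.
Check: all required cells visited; 7 ≤ 7 moves.

D C B A F H I J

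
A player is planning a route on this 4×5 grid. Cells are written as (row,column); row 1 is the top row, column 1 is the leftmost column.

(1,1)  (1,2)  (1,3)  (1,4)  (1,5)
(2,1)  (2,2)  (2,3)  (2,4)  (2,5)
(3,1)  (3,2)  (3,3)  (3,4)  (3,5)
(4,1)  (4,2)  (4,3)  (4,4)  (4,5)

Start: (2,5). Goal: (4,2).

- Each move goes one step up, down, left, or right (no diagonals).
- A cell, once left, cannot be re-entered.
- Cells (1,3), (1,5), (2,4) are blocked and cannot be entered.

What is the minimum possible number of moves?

The Manhattan distance from (2,5) to (4,2) is |2−4| + |5−2| = 5, so at least 5 moves are needed.
A route of 5 moves achieves this: (2,5) → (3,5) → (4,5) → (4,4) → (4,3) → (4,2).
Since 5 matches the lower bound, it is optimal.

5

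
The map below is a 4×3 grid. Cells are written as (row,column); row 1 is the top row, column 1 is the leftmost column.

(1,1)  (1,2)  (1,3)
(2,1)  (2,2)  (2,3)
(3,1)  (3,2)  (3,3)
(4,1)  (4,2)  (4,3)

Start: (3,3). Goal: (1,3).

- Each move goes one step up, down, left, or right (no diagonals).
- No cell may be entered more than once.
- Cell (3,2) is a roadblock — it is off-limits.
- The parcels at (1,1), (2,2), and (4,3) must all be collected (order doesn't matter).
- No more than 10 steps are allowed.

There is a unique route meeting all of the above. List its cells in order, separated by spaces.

Any route must reach (1,1), (2,2), and (4,3) and still end at (1,3) within 10 moves, so the order of the required stops is forced.
Route from (3,3): down to (4,3), 2× left (reaching (4,1)), 3× up (reaching (1,1)), right to (1,2), down to (2,2), right to (2,3), up to (1,3) — 10 moves in all.
Check: all required cells visited; 10 ≤ 10 moves.

(3,3) (4,3) (4,2) (4,1) (3,1) (2,1) (1,1) (1,2) (2,2) (2,3) (1,3)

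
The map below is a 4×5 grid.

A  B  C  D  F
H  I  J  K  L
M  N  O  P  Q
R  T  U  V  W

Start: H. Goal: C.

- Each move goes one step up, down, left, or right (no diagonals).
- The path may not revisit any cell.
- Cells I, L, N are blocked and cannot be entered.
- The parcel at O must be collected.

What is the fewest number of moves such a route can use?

7

Any route passes through O somewhere between H and C. Summing Manhattan distances along the two legs (H → O → C) gives a lower bound of 3 + 2 = 5 moves.
That bound ignores the blocked cells. Measuring each leg by the fewest moves that actually steer around them (H→O: 5; O→C: 2) raises the lower bound to 7.
A route of 7 moves exists: H → M → R → T → U → O → J → C.
Since 7 matches that lower bound, it is optimal.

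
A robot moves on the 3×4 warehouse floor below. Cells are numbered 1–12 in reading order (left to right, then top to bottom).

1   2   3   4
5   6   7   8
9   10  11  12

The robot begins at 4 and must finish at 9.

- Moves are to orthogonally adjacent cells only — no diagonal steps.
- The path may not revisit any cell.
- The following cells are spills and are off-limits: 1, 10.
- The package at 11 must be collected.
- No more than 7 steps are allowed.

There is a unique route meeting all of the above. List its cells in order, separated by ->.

4 -> 8 -> 12 -> 11 -> 7 -> 6 -> 5 -> 9

Any route must reach 11 and still end at 9 within 7 moves, so the order of the required stops is forced.
Route from 4: down 2 to 12, left 1 to 11, up 1 to 7, left 2 to 5, down 1 to 9 — 7 moves in all.
Check: all required cells visited; 7 ≤ 7 moves.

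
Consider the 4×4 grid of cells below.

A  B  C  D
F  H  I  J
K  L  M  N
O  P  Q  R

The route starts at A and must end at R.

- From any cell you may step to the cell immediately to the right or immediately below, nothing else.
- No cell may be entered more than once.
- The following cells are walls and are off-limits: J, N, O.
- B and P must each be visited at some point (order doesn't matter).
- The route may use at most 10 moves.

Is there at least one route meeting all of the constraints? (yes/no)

yes

One route that works: A → B → H → L → P → Q → R.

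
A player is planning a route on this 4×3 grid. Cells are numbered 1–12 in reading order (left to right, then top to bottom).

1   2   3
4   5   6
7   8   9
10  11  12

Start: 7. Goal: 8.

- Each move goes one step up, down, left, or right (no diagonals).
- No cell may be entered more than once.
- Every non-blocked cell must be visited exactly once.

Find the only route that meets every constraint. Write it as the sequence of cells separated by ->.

7 -> 10 -> 11 -> 12 -> 9 -> 6 -> 3 -> 2 -> 1 -> 4 -> 5 -> 8

Need to visit all 12 open cells exactly once, starting at 7 and ending at 8.
Route from 7: down to 10, 2× right (reaching 12), 3× up (reaching 3), 2× left (reaching 1), down to 4, right to 5, down to 8 — 11 moves in all.
Check: all 12 open cells covered.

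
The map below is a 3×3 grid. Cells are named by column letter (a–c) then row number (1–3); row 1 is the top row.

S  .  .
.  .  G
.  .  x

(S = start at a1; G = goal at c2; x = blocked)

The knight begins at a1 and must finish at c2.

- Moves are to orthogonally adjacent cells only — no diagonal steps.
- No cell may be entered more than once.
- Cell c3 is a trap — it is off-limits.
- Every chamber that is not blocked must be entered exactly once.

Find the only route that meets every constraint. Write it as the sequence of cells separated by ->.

Need to visit all 8 open cells exactly once, starting at a1 and ending at c2.
Cell c1 has only two open neighbours (c2 and b1), so the path must pass straight through it: one of those is the cell it's entered from and the other is where it exits.
Route from a1: 2× down (reaching a3), right to b3, 2× up (reaching b1), right to c1, down to c2 — 7 moves in all.
Check: all 8 open cells covered.

a1 -> a2 -> a3 -> b3 -> b2 -> b1 -> c1 -> c2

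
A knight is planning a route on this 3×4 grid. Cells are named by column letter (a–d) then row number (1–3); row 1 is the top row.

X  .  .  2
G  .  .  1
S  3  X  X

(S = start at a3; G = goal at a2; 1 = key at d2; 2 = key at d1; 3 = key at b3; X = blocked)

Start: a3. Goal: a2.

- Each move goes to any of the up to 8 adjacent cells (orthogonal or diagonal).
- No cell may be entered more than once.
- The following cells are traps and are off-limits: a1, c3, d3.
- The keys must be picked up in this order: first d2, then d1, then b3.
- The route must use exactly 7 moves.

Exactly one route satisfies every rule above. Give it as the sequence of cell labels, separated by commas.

The waypoints must appear in the order d2, d1, b3, with no cell reused.
Route from a3: up-right 2 to c1, down-right 1 to d2, up 1 to d1, down-left 2 to b3, up-left 1 to a2 — 7 moves in all.
Check: order respected (1 at step 3, 2 at step 4, 3 at step 6); 7 moves as required.

a3, b2, c1, d2, d1, c2, b3, a2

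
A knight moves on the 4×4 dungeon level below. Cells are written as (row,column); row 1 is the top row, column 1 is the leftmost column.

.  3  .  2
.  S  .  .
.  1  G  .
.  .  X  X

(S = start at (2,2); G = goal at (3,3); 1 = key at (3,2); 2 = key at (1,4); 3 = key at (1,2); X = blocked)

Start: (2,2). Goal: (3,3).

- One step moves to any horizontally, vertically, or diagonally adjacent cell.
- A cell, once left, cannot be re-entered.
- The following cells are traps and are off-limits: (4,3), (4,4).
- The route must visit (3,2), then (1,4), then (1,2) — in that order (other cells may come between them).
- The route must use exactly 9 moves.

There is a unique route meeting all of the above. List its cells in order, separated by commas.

(2,2), (3,2), (2,3), (1,4), (1,3), (1,2), (2,1), (3,1), (4,2), (3,3)

The waypoints must appear in the order (3,2), (1,4), (1,2), with no cell reused.
Route from (2,2): down 1 to (3,2), up-right 2 to (1,4), left 2 to (1,2), down-left 1 to (2,1), down 1 to (3,1), down-right 1 to (4,2), up-right 1 to (3,3) — 9 moves in all.
Check: order respected (1 at step 1, 2 at step 3, 3 at step 5); 9 moves as required.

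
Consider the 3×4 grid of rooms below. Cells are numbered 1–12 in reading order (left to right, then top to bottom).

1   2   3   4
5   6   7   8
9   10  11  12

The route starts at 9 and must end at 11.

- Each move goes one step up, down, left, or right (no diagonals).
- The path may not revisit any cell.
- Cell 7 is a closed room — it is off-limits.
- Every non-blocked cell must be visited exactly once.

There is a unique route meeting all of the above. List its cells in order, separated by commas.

Need to visit all 11 open cells exactly once, starting at 9 and ending at 11.
Route from 9: right 1 to 10, up 1 to 6, left 1 to 5, up 1 to 1, right 3 to 4, down 2 to 12, left 1 to 11 — 10 moves in all.
Check: all 11 open cells covered.

9, 10, 6, 5, 1, 2, 3, 4, 8, 12, 11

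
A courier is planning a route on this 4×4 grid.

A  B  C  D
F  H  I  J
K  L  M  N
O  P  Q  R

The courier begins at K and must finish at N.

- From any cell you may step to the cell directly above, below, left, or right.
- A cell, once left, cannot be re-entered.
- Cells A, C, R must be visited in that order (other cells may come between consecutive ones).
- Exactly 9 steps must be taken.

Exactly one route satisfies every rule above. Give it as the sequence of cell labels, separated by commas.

The waypoints must appear in the order A, C, R, with no cell reused.
Route from K: up 2 to A, right 2 to C, down 3 to Q, right 1 to R, up 1 to N — 9 moves in all.
Check: order respected (A at step 2, C at step 4, R at step 8); 9 moves as required.

K, F, A, B, C, I, M, Q, R, N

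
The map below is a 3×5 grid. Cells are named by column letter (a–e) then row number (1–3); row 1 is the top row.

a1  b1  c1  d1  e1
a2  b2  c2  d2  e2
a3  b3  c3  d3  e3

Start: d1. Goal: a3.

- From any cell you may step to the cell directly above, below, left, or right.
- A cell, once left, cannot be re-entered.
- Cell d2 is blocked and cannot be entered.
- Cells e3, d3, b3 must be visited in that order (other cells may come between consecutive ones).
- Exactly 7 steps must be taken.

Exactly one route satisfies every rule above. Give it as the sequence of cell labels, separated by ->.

The waypoints must appear in the order e3, d3, b3, with no cell reused.
Route from d1: right to e1, 2× down (reaching e3), 4× left (reaching a3) — 7 moves in all.
Check: order respected (e3 at step 3, d3 at step 4, b3 at step 6); 7 moves as required.

d1 -> e1 -> e2 -> e3 -> d3 -> c3 -> b3 -> a3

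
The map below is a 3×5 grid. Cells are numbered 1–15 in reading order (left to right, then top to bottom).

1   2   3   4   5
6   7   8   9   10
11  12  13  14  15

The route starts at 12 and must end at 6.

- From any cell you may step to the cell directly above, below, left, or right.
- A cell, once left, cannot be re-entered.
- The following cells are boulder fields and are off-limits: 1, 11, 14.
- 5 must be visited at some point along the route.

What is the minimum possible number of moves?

10

Any route passes through 5 somewhere between 12 and 6. Summing Manhattan distances along the two legs (12 → 5 → 6) gives a lower bound of 5 + 5 = 10 moves.
A route of 10 moves achieves this: 12 → 13 → 8 → 9 → 10 → 5 → 4 → 3 → 2 → 7 → 6.
Since 10 matches the lower bound, it is optimal.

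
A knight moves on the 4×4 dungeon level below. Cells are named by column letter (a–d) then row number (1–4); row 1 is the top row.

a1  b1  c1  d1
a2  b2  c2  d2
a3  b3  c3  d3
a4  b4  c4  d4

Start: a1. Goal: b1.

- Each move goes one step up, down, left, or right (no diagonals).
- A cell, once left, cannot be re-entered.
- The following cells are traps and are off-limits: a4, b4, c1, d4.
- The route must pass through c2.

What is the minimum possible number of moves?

7

Any route passes through c2 somewhere between a1 and b1. Summing Manhattan distances along the two legs (a1 → c2 → b1) gives a lower bound of 3 + 2 = 5 moves.
The shortest route satisfying every rule uses 7 moves: a1 → a2 → a3 → b3 → c3 → c2 → b2 → b1.
The bound of 5 isn't tight here; checking systematically, no route of length 5 through 6 satisfies every constraint, so 7 is the minimum.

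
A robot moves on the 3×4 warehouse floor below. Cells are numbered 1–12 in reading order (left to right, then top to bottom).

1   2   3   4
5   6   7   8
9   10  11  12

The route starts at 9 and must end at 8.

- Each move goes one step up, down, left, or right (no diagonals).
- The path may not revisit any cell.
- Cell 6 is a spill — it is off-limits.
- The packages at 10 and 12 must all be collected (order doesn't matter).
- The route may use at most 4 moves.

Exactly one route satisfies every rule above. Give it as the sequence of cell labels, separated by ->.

9 -> 10 -> 11 -> 12 -> 8

Any route must reach 10 and 12 and still end at 8 within 4 moves, so the order of the required stops is forced.
Route from 9: 3× right (reaching 12), up to 8 — 4 moves in all.
Check: all required cells visited; 4 ≤ 4 moves.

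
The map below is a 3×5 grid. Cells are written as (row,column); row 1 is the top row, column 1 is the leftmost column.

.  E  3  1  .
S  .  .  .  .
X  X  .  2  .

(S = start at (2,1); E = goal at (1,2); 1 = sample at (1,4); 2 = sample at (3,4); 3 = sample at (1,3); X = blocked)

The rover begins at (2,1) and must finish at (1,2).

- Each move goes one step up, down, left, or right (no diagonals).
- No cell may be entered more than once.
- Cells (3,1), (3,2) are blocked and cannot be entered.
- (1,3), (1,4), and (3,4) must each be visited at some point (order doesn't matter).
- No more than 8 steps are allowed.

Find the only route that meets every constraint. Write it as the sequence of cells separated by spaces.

The 8-move cap with required stops at (1,3), (1,4), (3,4) leaves no slack for detours.
Route from (2,1): right 2 to (2,3), down 1 to (3,3), right 1 to (3,4), up 2 to (1,4), left 2 to (1,2) — 8 moves in all.
Check: all required cells visited; 8 ≤ 8 moves.

(2,1) (2,2) (2,3) (3,3) (3,4) (2,4) (1,4) (1,3) (1,2)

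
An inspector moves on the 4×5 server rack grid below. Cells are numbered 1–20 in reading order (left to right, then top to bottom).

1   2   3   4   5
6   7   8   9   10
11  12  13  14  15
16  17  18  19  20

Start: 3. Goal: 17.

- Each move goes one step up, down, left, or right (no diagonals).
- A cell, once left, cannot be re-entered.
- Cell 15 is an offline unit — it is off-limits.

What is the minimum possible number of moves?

4

The Manhattan distance from 3 to 17 is |1−4| + |3−2| = 4, so at least 4 moves are needed.
A route of 4 moves achieves this: 3 → 8 → 13 → 18 → 17.
Since 4 matches the lower bound, it is optimal.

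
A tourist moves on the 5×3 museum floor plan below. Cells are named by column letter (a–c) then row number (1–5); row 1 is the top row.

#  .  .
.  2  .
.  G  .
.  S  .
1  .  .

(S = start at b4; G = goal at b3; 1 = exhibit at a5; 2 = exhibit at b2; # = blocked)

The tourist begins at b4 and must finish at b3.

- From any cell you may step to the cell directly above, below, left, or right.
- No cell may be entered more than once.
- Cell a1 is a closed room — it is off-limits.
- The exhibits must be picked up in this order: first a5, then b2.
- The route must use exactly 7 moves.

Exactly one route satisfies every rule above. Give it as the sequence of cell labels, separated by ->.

b4 -> b5 -> a5 -> a4 -> a3 -> a2 -> b2 -> b3

The waypoints must appear in the order a5, b2, with no cell reused.
Route from b4: down 1 to b5, left 1 to a5, up 3 to a2, right 1 to b2, down 1 to b3 — 7 moves in all.
Check: order respected (1 at step 2, 2 at step 6); 7 moves as required.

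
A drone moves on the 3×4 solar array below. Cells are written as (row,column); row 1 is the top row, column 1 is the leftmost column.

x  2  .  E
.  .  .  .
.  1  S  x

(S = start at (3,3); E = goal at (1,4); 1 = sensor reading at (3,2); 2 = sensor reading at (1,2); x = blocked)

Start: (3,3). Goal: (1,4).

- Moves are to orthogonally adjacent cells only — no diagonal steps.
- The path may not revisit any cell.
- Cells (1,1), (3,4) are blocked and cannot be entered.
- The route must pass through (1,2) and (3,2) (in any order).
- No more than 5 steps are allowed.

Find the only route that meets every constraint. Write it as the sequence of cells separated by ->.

(3,3) -> (3,2) -> (2,2) -> (1,2) -> (1,3) -> (1,4)

Any route must reach (1,2) and (3,2) and still end at (1,4) within 5 moves, so the order of the required stops is forced.
Route from (3,3): left to (3,2), 2× up (reaching (1,2)), 2× right (reaching (1,4)) — 5 moves in all.
Check: all required cells visited; 5 ≤ 5 moves.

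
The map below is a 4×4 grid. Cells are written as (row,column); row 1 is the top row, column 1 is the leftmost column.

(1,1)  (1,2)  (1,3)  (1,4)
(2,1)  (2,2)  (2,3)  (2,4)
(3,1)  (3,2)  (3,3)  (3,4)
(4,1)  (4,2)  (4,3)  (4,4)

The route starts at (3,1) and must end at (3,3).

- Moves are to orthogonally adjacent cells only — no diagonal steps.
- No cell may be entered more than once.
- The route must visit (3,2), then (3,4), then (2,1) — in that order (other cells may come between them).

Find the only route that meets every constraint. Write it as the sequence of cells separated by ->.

The waypoints must appear in the order (3,2), (3,4), (2,1), with no cell reused.
Route from (3,1): right to (3,2), down to (4,2), 2× right (reaching (4,4)), 3× up (reaching (1,4)), 3× left (reaching (1,1)), down to (2,1), 2× right (reaching (2,3)), down to (3,3) — 14 moves in all.
Check: order respected ((3,2) at step 1, (3,4) at step 5, (2,1) at step 11).

(3,1) -> (3,2) -> (4,2) -> (4,3) -> (4,4) -> (3,4) -> (2,4) -> (1,4) -> (1,3) -> (1,2) -> (1,1) -> (2,1) -> (2,2) -> (2,3) -> (3,3)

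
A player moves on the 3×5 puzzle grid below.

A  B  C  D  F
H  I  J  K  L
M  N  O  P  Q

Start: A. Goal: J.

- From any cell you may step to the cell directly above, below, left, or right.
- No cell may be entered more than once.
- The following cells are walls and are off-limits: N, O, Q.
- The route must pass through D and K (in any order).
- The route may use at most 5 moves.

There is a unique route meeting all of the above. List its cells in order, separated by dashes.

A - B - C - D - K - J

The budget equals the shortest possible length, so every move has to be on a shortest route through the required cells.
Route from A: right 3 to D, down 1 to K, left 1 to J — 5 moves in all.
Check: all required cells visited; 5 ≤ 5 moves.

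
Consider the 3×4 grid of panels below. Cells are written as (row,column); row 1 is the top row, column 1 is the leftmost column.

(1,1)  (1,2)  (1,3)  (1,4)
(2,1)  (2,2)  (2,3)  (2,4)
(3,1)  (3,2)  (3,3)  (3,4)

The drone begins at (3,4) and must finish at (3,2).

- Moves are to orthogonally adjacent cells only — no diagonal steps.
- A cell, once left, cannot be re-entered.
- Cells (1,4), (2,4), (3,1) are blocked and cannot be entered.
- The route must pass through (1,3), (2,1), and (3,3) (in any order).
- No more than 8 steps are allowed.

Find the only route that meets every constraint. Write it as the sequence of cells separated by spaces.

Any route must reach (1,3), (2,1), and (3,3) and still end at (3,2) within 8 moves, so the order of the required stops is forced.
Route from (3,4): left to (3,3), 2× up (reaching (1,3)), 2× left (reaching (1,1)), down to (2,1), right to (2,2), down to (3,2) — 8 moves in all.
Check: all required cells visited; 8 ≤ 8 moves.

(3,4) (3,3) (2,3) (1,3) (1,2) (1,1) (2,1) (2,2) (3,2)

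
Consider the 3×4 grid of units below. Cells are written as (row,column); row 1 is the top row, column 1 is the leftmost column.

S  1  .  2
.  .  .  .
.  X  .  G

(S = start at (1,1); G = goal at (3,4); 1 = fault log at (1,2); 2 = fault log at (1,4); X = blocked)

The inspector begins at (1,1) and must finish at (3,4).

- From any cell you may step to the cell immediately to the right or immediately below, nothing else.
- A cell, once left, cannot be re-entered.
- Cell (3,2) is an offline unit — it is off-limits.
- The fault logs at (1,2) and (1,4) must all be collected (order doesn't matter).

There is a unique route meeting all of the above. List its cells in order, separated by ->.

(1,1) -> (1,2) -> (1,3) -> (1,4) -> (2,4) -> (3,4)

Moves only go right or down, so the column and row indices never decrease.
Route from (1,1): right 3 to (1,4), down 2 to (3,4) — 5 moves in all.
Check: all required cells visited.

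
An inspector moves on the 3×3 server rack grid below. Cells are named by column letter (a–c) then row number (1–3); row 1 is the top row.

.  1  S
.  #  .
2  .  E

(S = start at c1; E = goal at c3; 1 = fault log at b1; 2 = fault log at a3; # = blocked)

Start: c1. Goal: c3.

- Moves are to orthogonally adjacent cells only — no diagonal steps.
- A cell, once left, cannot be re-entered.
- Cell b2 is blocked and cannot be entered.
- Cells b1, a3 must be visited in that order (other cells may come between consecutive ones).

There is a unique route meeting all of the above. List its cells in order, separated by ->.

c1 -> b1 -> a1 -> a2 -> a3 -> b3 -> c3

The waypoints must appear in the order b1, a3, with no cell reused.
Route from c1: 2× left (reaching a1), 2× down (reaching a3), 2× right (reaching c3) — 6 moves in all.
Check: order respected (1 at step 1, 2 at step 4).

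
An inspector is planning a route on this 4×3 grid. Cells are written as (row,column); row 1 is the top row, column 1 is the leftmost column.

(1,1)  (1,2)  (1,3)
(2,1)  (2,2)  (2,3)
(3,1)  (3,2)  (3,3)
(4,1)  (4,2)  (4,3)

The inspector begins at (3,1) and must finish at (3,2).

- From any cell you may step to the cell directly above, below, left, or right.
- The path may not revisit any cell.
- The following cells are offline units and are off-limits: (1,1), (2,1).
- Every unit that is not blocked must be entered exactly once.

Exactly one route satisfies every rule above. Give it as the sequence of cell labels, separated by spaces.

(3,1) (4,1) (4,2) (4,3) (3,3) (2,3) (1,3) (1,2) (2,2) (3,2)

Need to visit all 10 open cells exactly once, starting at (3,1) and ending at (3,2).
Cell (1,3) has only two open neighbours ((2,3) and (1,2)), so the path must pass straight through it: one of those is the cell it's entered from and the other is where it exits.
Route from (3,1): down to (4,1), 2× right (reaching (4,3)), 3× up (reaching (1,3)), left to (1,2), 2× down (reaching (3,2)) — 9 moves in all.
Check: all 10 open cells covered.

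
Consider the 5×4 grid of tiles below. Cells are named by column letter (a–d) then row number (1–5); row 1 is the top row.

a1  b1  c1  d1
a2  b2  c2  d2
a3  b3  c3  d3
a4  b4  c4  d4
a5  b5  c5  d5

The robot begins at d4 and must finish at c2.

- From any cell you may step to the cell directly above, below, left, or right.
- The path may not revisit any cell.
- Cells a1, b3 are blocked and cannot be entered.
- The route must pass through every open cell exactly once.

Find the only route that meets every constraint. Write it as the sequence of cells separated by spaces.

d4 d5 c5 c4 b4 b5 a5 a4 a3 a2 b2 b1 c1 d1 d2 d3 c3 c2

Need to visit all 18 open cells exactly once, starting at d4 and ending at c2.
Cell a3 has only two open neighbours (a2 and a4), so the path must pass straight through it: one of those is the cell it's entered from and the other is where it exits.
Route from d4: down to d5, left to c5, up to c4, left to b4, down to b5, left to a5, 3× up (reaching a2), right to b2, up to b1, 2× right (reaching d1), 2× down (reaching d3), left to c3, up to c2 — 17 moves in all.
Check: all 18 open cells covered.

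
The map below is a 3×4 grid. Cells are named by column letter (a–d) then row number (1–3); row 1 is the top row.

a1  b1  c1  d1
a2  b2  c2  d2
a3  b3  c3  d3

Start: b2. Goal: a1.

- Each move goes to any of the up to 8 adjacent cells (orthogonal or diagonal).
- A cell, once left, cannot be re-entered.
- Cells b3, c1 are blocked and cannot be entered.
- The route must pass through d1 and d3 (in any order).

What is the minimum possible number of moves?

Any route passes through d1 and d3 in some order between b2 and a1. Summing Chebyshev distances along each leg and taking the cheapest ordering (b2 → d3 → d1 → a1) gives a lower bound of 2 + 2 + 3 = 7 moves.
A route of 7 moves achieves this: b2 → c3 → d3 → d2 → d1 → c2 → b1 → a1.
Since 7 matches the lower bound, it is optimal.

7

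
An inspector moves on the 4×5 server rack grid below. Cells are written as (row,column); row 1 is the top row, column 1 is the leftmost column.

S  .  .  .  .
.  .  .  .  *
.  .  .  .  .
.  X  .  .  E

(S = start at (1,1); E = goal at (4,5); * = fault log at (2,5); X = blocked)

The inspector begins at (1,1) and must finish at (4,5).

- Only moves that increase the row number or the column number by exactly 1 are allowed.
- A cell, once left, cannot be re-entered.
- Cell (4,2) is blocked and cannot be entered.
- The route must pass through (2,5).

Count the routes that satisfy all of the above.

A right/down-only route from (1,1) to (4,5) makes exactly 3 down-moves and 4 right-moves in some order.
With no other constraints that would be C(7,3) = 35 routes.
Split at (2,5) and multiply the segment counts (each segment already excludes blocked cells): (1,1)→(2,5): 5; (2,5)→(4,5): 1; product = 5.
That gives 5 routes.

5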